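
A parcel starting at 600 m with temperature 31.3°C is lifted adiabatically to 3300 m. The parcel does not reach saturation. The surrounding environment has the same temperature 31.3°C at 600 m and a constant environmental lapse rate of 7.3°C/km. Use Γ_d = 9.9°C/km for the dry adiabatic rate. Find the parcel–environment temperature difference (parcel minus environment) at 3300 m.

Parcel:
  Dry to 3300 m: -9.9 × 2.7 km = -26.73°C, so T = 4.57°C.
Environment:
  Environment to 3300 m: -7.3 × 2.7 km = -19.71°C, so T = 11.59°C.
T_parcel − T_env = 4.57 − 11.59 = -7.02°C

-7.02°C (parcel cooler than environment)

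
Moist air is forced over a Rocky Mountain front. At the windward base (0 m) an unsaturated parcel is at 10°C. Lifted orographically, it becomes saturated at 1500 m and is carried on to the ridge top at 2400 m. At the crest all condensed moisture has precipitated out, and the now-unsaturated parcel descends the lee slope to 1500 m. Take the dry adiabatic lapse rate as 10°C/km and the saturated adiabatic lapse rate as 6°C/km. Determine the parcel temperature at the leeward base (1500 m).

-1.4°C

0 → 1500 m (dry, 10°C/km): ΔT = -10 × 1.5 = -15°C → T = -5°C
1500 → 2400 m (saturated, 6°C/km): ΔT = -6 × 0.9 = -5.4°C → T = -10.4°C
2400 → 1500 m (dry descent, 10°C/km): ΔT = +10 × 0.9 = +9°C → T = -1.4°C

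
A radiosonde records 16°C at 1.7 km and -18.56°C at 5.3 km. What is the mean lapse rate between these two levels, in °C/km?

9.6°C/km

Γ = −ΔT/Δz = (16 − (-18.56)) / (5300 − 1700) m
  = 34.56°C / 3.6 km = 9.6°C/km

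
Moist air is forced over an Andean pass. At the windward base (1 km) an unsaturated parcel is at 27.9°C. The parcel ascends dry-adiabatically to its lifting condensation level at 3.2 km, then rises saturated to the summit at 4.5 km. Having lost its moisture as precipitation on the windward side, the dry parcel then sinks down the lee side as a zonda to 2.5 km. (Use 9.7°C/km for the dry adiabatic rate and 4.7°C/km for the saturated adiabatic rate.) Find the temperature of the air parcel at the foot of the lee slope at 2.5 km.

19.85°C

1000 → 3200 m (dry, 9.7°C/km): ΔT = -9.7 × 2.2 = -21.34°C → T = 6.56°C
3200 → 4500 m (saturated, 4.7°C/km): ΔT = -4.7 × 1.3 = -6.11°C → T = 0.45°C
4500 → 2500 m (dry descent, 9.7°C/km): ΔT = +9.7 × 2 = +19.4°C → T = 19.85°C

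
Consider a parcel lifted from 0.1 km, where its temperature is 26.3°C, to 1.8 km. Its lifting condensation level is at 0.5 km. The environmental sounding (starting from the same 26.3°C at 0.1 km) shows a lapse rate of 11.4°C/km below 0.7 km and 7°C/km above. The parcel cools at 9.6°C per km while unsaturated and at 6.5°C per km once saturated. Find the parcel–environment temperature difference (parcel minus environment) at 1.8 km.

Parcel:
  100 → 500 m (dry, 9.6°C/km): ΔT = -9.6 × 0.4 = -3.84°C → T = 22.46°C
  500 → 1800 m (saturated, 6.5°C/km): ΔT = -6.5 × 1.3 = -8.45°C → T = 14.01°C
Environment:
  100 → 700 m (environment, lower layer, 11.4°C/km): ΔT = -11.4 × 0.6 = -6.84°C → T = 19.46°C
  700 → 1800 m (environment, upper layer, 7°C/km): ΔT = -7 × 1.1 = -7.7°C → T = 11.76°C
T_parcel − T_env = 14.01 − 11.76 = +2.25°C

+2.25°C (parcel warmer than environment)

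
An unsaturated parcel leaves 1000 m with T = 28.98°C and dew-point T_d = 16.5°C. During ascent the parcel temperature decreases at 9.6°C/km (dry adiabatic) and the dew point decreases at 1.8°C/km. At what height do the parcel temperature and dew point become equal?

2600 m

T and T_d converge at 9.6 − 1.8 = 7.8°C per km
Height above start = (28.98 − 16.5) / 7.8 = 1.6 km
LCL altitude = 1000 m + 1600 m = 2600 m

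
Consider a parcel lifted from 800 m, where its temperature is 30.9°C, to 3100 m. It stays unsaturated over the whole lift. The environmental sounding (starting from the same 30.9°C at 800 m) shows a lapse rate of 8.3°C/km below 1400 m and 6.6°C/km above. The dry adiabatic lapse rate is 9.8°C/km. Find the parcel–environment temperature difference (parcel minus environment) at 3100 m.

Parcel:
  From 800 m to 3100 m (dry): cools by 9.8 × 2.3 = 22.54°C, giving 8.36°C.
Environment:
  From 800 m to 1400 m (environment, lower layer): cools by 8.3 × 0.6 = 4.98°C, giving 25.92°C.
  From 1400 m to 3100 m (environment, upper layer): cools by 6.6 × 1.7 = 11.22°C, giving 14.7°C.
T_parcel − T_env = 8.36 − 14.7 = -6.34°C

-6.34°C (parcel cooler than environment)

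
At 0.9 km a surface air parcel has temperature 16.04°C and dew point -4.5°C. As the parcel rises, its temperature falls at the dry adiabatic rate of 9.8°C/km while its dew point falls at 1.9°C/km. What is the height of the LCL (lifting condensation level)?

T and T_d converge at 9.8 − 1.9 = 7.9°C per km
Height above start = (16.04 − (-4.5)) / 7.9 = 2.6 km
LCL altitude = 900 m + 2600 m = 3500 m

3.5 km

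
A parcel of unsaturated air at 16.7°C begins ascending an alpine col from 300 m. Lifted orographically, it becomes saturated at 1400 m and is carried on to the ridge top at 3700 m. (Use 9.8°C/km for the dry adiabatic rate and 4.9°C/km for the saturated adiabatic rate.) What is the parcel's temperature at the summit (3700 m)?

-5.35°C

300 → 1400 m (dry, 9.8°C/km): ΔT = -9.8 × 1.1 = -10.78°C → T = 5.92°C
1400 → 3700 m (saturated, 4.9°C/km): ΔT = -4.9 × 2.3 = -11.27°C → T = -5.35°C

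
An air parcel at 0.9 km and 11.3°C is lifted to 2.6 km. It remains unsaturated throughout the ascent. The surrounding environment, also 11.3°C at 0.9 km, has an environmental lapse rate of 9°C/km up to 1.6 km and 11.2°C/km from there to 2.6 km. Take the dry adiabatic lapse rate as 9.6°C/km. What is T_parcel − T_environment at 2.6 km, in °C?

+1.18°C (parcel warmer than environment)

Parcel:
  From 900 m to 2600 m (dry): cools by 9.6 × 1.7 = 16.32°C, giving -5.02°C.
Environment:
  From 900 m to 1600 m (environment, lower layer): cools by 9 × 0.7 = 6.3°C, giving 5°C.
  From 1600 m to 2600 m (environment, upper layer): cools by 11.2 × 1 = 11.2°C, giving -6.2°C.
T_parcel − T_env = -5.02 − (-6.2) = +1.18°C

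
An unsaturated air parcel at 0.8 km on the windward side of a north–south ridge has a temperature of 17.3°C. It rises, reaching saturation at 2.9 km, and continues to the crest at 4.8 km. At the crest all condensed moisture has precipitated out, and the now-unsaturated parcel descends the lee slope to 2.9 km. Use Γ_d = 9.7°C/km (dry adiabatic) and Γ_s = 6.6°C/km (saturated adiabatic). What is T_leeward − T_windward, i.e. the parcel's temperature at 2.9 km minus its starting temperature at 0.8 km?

Dry to 2900 m: -9.7 × 2.1 km = -20.37°C, so T = -3.07°C.
Saturated to 4800 m: -6.6 × 1.9 km = -12.54°C, so T = -15.61°C.
Dry descent to 2900 m: +9.7 × 1.9 km = +18.43°C, so T = 2.82°C.
Net change vs windward start: 2.82 − 17.3 = -14.48°C

-14.48°C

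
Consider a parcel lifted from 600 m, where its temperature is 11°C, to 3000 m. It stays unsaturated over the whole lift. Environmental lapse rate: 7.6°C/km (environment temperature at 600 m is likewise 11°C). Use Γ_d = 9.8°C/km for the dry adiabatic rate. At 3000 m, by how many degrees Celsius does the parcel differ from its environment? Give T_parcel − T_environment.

Parcel:
  600–3000 m, dry: Δz = 2.4 km ⇒ ΔT = -23.52°C; T = -12.52°C
Environment:
  600–3000 m, environment: Δz = 2.4 km ⇒ ΔT = -18.24°C; T = -7.24°C
T_parcel − T_env = -12.52 − (-7.24) = -5.28°C

-5.28°C (parcel cooler than environment)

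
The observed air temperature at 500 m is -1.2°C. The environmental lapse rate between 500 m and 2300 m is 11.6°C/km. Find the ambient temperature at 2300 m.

-22.08°C

From 500 m to 2300 m (environmental): cools by 11.6 × 1.8 = 20.88°C, giving -22.08°C.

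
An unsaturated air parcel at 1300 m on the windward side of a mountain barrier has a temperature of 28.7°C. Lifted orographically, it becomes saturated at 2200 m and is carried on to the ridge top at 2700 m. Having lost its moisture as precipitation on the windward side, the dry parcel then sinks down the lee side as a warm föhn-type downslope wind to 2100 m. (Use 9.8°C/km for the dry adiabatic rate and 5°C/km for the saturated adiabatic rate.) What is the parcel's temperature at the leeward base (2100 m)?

From 1300 m to 2200 m (dry): cools by 9.8 × 0.9 = 8.82°C, giving 19.88°C.
From 2200 m to 2700 m (saturated): cools by 5 × 0.5 = 2.5°C, giving 17.38°C.
From 2700 m to 2100 m (dry descent): warms by 9.8 × 0.6 = 5.88°C, giving 23.26°C.

23.26°C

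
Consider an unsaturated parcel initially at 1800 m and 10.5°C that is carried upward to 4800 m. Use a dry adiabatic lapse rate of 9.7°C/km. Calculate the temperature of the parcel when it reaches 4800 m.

-18.6°C

From 1800 m to 4800 m (dry adiabatic): cools by 9.7 × 3 = 29.1°C, giving -18.6°C.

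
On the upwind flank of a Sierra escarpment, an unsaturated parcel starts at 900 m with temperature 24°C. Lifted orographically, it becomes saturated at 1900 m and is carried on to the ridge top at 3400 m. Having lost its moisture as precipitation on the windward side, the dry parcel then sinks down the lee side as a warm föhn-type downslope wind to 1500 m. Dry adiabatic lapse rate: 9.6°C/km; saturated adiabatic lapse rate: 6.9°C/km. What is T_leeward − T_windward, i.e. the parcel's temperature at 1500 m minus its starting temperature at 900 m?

-1.71°C

From 900 m to 1900 m (dry): cools by 9.6 × 1 = 9.6°C, giving 14.4°C.
From 1900 m to 3400 m (saturated): cools by 6.9 × 1.5 = 10.35°C, giving 4.05°C.
From 3400 m to 1500 m (dry descent): warms by 9.6 × 1.9 = 18.24°C, giving 22.29°C.
Net change vs windward start: 22.29 − 24 = -1.71°C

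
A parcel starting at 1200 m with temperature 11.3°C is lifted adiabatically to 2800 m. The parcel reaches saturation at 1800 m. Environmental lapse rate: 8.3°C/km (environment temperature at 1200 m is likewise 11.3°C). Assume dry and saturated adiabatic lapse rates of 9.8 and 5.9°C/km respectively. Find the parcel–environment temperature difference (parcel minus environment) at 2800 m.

Parcel:
  1200 → 1800 m (dry, 9.8°C/km): ΔT = -9.8 × 0.6 = -5.88°C → T = 5.42°C
  1800 → 2800 m (saturated, 5.9°C/km): ΔT = -5.9 × 1 = -5.9°C → T = -0.48°C
Environment:
  1200 → 2800 m (environment, 8.3°C/km): ΔT = -8.3 × 1.6 = -13.28°C → T = -1.98°C
T_parcel − T_env = -0.48 − (-1.98) = +1.5°C

+1.5°C (parcel warmer than environment)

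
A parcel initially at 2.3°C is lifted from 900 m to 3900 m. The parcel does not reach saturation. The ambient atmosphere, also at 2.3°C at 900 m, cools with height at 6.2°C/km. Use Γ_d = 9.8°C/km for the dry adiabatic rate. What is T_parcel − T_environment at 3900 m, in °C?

Parcel:
  Dry to 3900 m: -9.8 × 3 km = -29.4°C, so T = -27.1°C.
Environment:
  Environment to 3900 m: -6.2 × 3 km = -18.6°C, so T = -16.3°C.
T_parcel − T_env = -27.1 − (-16.3) = -10.8°C

-10.8°C (parcel cooler than environment)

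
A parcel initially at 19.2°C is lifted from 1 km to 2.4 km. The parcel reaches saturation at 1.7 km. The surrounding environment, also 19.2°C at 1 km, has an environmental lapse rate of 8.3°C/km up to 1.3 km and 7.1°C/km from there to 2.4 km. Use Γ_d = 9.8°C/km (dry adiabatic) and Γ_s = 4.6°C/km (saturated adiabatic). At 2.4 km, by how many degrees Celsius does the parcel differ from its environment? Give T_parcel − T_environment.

Parcel:
  Dry to 1700 m: -9.8 × 0.7 km = -6.86°C, so T = 12.34°C.
  Saturated to 2400 m: -4.6 × 0.7 km = -3.22°C, so T = 9.12°C.
Environment:
  Environment, lower layer to 1300 m: -8.3 × 0.3 km = -2.49°C, so T = 16.71°C.
  Environment, upper layer to 2400 m: -7.1 × 1.1 km = -7.81°C, so T = 8.9°C.
T_parcel − T_env = 9.12 − 8.9 = +0.22°C

+0.22°C (parcel warmer than environment)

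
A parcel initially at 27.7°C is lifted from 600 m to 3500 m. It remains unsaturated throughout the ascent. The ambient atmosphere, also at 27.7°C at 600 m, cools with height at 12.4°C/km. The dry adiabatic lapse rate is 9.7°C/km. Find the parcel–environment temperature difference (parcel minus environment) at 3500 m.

+7.83°C (parcel warmer than environment)

Parcel:
  600 → 3500 m (dry, 9.7°C/km): ΔT = -9.7 × 2.9 = -28.13°C → T = -0.43°C
Environment:
  600 → 3500 m (environment, 12.4°C/km): ΔT = -12.4 × 2.9 = -35.96°C → T = -8.26°C
T_parcel − T_env = -0.43 − (-8.26) = +7.83°C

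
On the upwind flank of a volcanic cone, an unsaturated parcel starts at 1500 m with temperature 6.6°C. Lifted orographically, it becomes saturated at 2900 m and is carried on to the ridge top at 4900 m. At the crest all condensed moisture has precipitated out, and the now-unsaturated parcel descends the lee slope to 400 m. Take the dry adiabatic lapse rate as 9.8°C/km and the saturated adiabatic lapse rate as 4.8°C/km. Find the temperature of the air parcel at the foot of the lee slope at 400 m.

27.38°C

Dry to 2900 m: -9.8 × 1.4 km = -13.72°C, so T = -7.12°C.
Saturated to 4900 m: -4.8 × 2 km = -9.6°C, so T = -16.72°C.
Dry descent to 400 m: +9.8 × 4.5 km = +44.1°C, so T = 27.38°C.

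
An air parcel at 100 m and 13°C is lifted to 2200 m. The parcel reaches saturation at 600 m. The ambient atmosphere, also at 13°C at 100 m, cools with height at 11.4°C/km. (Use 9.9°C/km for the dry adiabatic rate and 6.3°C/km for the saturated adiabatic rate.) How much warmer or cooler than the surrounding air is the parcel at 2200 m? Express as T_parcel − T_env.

+8.91°C (parcel warmer than environment)

Parcel:
  Dry to 600 m: -9.9 × 0.5 km = -4.95°C, so T = 8.05°C.
  Saturated to 2200 m: -6.3 × 1.6 km = -10.08°C, so T = -2.03°C.
Environment:
  Environment to 2200 m: -11.4 × 2.1 km = -23.94°C, so T = -10.94°C.
T_parcel − T_env = -2.03 − (-10.94) = +8.91°C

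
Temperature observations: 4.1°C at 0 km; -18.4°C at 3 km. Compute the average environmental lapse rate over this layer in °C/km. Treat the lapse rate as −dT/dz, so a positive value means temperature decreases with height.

Γ = −ΔT/Δz = (4.1 − (-18.4)) / (3000 − 0) m
  = 22.5°C / 3 km = 7.5°C/km

7.5°C/km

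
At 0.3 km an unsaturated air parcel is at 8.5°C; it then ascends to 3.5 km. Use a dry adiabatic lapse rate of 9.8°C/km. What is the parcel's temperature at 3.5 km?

-22.86°C

Dry adiabatic to 3500 m: -9.8 × 3.2 km = -31.36°C, so T = -22.86°C.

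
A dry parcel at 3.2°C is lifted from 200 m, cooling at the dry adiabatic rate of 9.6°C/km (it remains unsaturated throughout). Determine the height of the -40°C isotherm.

Height above start = (3.2 − (-40)) / 9.6 = 4.5 km
Altitude = 200 m + 4500 m = 4700 m

4700 m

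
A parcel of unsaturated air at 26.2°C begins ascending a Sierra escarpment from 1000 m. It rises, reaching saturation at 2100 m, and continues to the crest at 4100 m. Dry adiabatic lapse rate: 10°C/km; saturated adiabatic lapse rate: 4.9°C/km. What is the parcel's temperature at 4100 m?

From 1000 m to 2100 m (dry): cools by 10 × 1.1 = 11°C, giving 15.2°C.
From 2100 m to 4100 m (saturated): cools by 4.9 × 2 = 9.8°C, giving 5.4°C.

5.4°C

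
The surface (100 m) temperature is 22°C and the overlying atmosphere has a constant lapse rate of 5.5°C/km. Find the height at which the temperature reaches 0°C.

4100 m

Height above start = (22 − 0) / 5.5 = 4 km
Altitude = 100 m + 4000 m = 4100 m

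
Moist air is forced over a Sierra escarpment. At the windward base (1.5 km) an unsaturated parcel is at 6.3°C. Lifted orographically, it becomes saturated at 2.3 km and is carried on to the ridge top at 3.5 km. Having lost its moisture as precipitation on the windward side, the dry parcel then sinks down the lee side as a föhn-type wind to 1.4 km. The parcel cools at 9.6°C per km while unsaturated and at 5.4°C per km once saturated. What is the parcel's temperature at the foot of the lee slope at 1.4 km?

12.3°C

From 1500 m to 2300 m (dry): cools by 9.6 × 0.8 = 7.68°C, giving -1.38°C.
From 2300 m to 3500 m (saturated): cools by 5.4 × 1.2 = 6.48°C, giving -7.86°C.
From 3500 m to 1400 m (dry descent): warms by 9.6 × 2.1 = 20.16°C, giving 12.3°C.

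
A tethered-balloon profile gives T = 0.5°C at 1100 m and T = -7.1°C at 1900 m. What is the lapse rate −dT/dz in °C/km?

Γ = −ΔT/Δz = (0.5 − (-7.1)) / (1900 − 1100) m
  = 7.6°C / 0.8 km = 9.5°C/km

9.5°C/km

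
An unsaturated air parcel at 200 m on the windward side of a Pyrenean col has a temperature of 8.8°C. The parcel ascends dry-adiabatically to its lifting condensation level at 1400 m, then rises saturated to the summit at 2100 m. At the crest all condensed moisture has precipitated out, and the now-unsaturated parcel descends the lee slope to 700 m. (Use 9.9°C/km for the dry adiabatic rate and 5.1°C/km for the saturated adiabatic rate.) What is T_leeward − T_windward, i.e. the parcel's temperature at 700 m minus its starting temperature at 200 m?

Dry to 1400 m: -9.9 × 1.2 km = -11.88°C, so T = -3.08°C.
Saturated to 2100 m: -5.1 × 0.7 km = -3.57°C, so T = -6.65°C.
Dry descent to 700 m: +9.9 × 1.4 km = +13.86°C, so T = 7.21°C.
Net change vs windward start: 7.21 − 8.8 = -1.59°C

-1.59°C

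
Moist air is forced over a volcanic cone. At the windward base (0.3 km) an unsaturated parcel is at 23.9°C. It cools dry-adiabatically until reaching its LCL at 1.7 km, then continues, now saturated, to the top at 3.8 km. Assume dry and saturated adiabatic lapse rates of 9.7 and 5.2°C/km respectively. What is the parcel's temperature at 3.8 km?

300–1700 m, dry: Δz = 1.4 km ⇒ ΔT = -13.58°C; T = 10.32°C
1700–3800 m, saturated: Δz = 2.1 km ⇒ ΔT = -10.92°C; T = -0.6°C

-0.6°C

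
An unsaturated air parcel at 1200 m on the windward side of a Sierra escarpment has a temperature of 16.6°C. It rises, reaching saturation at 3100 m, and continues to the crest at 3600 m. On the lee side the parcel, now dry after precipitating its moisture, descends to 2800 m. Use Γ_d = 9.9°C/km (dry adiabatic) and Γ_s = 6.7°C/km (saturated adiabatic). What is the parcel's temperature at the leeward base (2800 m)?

1200 → 3100 m (dry, 9.9°C/km): ΔT = -9.9 × 1.9 = -18.81°C → T = -2.21°C
3100 → 3600 m (saturated, 6.7°C/km): ΔT = -6.7 × 0.5 = -3.35°C → T = -5.56°C
3600 → 2800 m (dry descent, 9.9°C/km): ΔT = +9.9 × 0.8 = +7.92°C → T = 2.36°C

2.36°C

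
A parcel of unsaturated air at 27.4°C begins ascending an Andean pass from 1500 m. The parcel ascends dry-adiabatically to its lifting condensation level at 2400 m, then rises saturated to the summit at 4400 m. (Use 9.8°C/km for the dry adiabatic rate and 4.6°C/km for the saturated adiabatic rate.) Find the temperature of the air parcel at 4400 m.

9.38°C

1500–2400 m, dry: Δz = 0.9 km ⇒ ΔT = -8.82°C; T = 18.58°C
2400–4400 m, saturated: Δz = 2 km ⇒ ΔT = -9.2°C; T = 9.38°C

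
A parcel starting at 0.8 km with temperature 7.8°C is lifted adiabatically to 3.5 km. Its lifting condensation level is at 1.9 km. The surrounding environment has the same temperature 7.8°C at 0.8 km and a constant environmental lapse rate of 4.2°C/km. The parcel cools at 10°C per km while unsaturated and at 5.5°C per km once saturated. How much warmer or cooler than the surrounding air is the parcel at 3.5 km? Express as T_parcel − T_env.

Parcel:
  Dry to 1900 m: -10 × 1.1 km = -11°C, so T = -3.2°C.
  Saturated to 3500 m: -5.5 × 1.6 km = -8.8°C, so T = -12°C.
Environment:
  Environment to 3500 m: -4.2 × 2.7 km = -11.34°C, so T = -3.54°C.
T_parcel − T_env = -12 − (-3.54) = -8.46°C

-8.46°C (parcel cooler than environment)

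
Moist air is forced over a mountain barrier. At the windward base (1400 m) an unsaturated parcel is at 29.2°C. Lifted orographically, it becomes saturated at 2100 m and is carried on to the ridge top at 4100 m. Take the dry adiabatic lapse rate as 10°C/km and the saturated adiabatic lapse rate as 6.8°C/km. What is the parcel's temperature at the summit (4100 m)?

8.6°C

From 1400 m to 2100 m (dry): cools by 10 × 0.7 = 7°C, giving 22.2°C.
From 2100 m to 4100 m (saturated): cools by 6.8 × 2 = 13.6°C, giving 8.6°C.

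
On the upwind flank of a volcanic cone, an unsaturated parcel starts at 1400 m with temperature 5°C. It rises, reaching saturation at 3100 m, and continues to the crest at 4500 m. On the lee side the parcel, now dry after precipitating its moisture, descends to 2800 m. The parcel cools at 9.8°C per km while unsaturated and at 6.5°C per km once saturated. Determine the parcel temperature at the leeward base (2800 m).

-4.1°C

1400–3100 m, dry: Δz = 1.7 km ⇒ ΔT = -16.66°C; T = -11.66°C
3100–4500 m, saturated: Δz = 1.4 km ⇒ ΔT = -9.1°C; T = -20.76°C
4500–2800 m, dry descent: Δz = 1.7 km ⇒ ΔT = +16.66°C; T = -4.1°C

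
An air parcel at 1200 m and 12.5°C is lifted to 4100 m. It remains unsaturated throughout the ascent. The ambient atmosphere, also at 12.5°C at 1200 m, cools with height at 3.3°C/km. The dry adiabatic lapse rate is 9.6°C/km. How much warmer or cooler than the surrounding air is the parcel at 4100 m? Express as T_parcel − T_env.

-18.27°C (parcel cooler than environment)

Parcel:
  1200–4100 m, dry: Δz = 2.9 km ⇒ ΔT = -27.84°C; T = -15.34°C
Environment:
  1200–4100 m, environment: Δz = 2.9 km ⇒ ΔT = -9.57°C; T = 2.93°C
T_parcel − T_env = -15.34 − 2.93 = -18.27°C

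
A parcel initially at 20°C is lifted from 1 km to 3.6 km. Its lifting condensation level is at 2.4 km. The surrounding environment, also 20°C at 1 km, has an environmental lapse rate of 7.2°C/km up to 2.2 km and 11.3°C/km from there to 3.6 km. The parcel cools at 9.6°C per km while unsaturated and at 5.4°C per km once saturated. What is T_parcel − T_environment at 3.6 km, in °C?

+4.54°C (parcel warmer than environment)

Parcel:
  From 1000 m to 2400 m (dry): cools by 9.6 × 1.4 = 13.44°C, giving 6.56°C.
  From 2400 m to 3600 m (saturated): cools by 5.4 × 1.2 = 6.48°C, giving 0.08°C.
Environment:
  From 1000 m to 2200 m (environment, lower layer): cools by 7.2 × 1.2 = 8.64°C, giving 11.36°C.
  From 2200 m to 3600 m (environment, upper layer): cools by 11.3 × 1.4 = 15.82°C, giving -4.46°C.
T_parcel − T_env = 0.08 − (-4.46) = +4.54°C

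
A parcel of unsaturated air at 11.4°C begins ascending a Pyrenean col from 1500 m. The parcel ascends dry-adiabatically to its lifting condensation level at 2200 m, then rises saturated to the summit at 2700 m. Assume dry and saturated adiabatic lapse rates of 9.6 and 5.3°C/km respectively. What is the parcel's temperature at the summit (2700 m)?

2.03°C

1500–2200 m, dry: Δz = 0.7 km ⇒ ΔT = -6.72°C; T = 4.68°C
2200–2700 m, saturated: Δz = 0.5 km ⇒ ΔT = -2.65°C; T = 2.03°C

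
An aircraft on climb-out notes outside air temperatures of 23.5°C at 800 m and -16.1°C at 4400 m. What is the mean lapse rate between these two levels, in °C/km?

Γ = −ΔT/Δz = (23.5 − (-16.1)) / (4400 − 800) m
  = 39.6°C / 3.6 km = 11°C/km

11°C/km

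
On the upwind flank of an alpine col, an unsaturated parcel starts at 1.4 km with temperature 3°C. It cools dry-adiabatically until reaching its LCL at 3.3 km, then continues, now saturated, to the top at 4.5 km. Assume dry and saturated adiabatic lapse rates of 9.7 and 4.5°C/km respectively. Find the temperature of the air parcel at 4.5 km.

-20.83°C

1400–3300 m, dry: Δz = 1.9 km ⇒ ΔT = -18.43°C; T = -15.43°C
3300–4500 m, saturated: Δz = 1.2 km ⇒ ΔT = -5.4°C; T = -20.83°C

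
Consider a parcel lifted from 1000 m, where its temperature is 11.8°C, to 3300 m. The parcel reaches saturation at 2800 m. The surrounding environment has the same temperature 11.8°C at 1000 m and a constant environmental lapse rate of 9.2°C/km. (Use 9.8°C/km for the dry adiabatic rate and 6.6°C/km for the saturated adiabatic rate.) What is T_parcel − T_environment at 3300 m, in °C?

+0.22°C (parcel warmer than environment)

Parcel:
  Dry to 2800 m: -9.8 × 1.8 km = -17.64°C, so T = -5.84°C.
  Saturated to 3300 m: -6.6 × 0.5 km = -3.3°C, so T = -9.14°C.
Environment:
  Environment to 3300 m: -9.2 × 2.3 km = -21.16°C, so T = -9.36°C.
T_parcel − T_env = -9.14 − (-9.36) = +0.22°C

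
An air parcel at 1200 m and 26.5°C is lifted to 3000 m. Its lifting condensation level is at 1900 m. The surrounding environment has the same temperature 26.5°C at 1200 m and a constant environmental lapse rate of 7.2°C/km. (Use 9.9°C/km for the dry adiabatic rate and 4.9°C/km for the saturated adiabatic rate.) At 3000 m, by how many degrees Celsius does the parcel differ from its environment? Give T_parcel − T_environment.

+0.64°C (parcel warmer than environment)

Parcel:
  Dry to 1900 m: -9.9 × 0.7 km = -6.93°C, so T = 19.57°C.
  Saturated to 3000 m: -4.9 × 1.1 km = -5.39°C, so T = 14.18°C.
Environment:
  Environment to 3000 m: -7.2 × 1.8 km = -12.96°C, so T = 13.54°C.
T_parcel − T_env = 14.18 − 13.54 = +0.64°C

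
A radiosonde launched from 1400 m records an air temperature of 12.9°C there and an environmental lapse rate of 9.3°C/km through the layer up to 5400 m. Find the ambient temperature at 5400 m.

Environmental to 5400 m: -9.3 × 4 km = -37.2°C, so T = -24.3°C.

-24.3°C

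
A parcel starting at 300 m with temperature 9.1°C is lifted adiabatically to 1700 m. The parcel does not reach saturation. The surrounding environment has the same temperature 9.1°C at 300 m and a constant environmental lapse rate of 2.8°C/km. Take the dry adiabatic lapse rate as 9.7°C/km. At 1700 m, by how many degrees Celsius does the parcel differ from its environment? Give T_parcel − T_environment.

Parcel:
  Dry to 1700 m: -9.7 × 1.4 km = -13.58°C, so T = -4.48°C.
Environment:
  Environment to 1700 m: -2.8 × 1.4 km = -3.92°C, so T = 5.18°C.
T_parcel − T_env = -4.48 − 5.18 = -9.66°C

-9.66°C (parcel cooler than environment)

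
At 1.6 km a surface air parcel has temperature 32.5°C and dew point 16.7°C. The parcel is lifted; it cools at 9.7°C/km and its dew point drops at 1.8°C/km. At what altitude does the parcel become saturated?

T and T_d converge at 9.7 − 1.8 = 7.9°C per km
Height above start = (32.5 − 16.7) / 7.9 = 2 km
LCL altitude = 1600 m + 2000 m = 3600 m

3.6 km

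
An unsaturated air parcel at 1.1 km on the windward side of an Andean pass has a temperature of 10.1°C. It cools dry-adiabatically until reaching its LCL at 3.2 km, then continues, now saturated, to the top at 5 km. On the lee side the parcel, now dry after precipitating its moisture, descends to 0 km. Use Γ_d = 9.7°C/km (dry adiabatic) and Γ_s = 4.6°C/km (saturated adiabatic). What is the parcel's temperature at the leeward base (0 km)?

29.95°C

1100 → 3200 m (dry, 9.7°C/km): ΔT = -9.7 × 2.1 = -20.37°C → T = -10.27°C
3200 → 5000 m (saturated, 4.6°C/km): ΔT = -4.6 × 1.8 = -8.28°C → T = -18.55°C
5000 → 0 m (dry descent, 9.7°C/km): ΔT = +9.7 × 5 = +48.5°C → T = 29.95°C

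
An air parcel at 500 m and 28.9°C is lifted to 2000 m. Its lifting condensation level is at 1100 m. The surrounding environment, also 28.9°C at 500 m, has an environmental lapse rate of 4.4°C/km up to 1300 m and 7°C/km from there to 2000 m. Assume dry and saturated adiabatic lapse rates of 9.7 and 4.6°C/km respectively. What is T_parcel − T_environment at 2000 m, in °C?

-1.54°C (parcel cooler than environment)

Parcel:
  500 → 1100 m (dry, 9.7°C/km): ΔT = -9.7 × 0.6 = -5.82°C → T = 23.08°C
  1100 → 2000 m (saturated, 4.6°C/km): ΔT = -4.6 × 0.9 = -4.14°C → T = 18.94°C
Environment:
  500 → 1300 m (environment, lower layer, 4.4°C/km): ΔT = -4.4 × 0.8 = -3.52°C → T = 25.38°C
  1300 → 2000 m (environment, upper layer, 7°C/km): ΔT = -7 × 0.7 = -4.9°C → T = 20.48°C
T_parcel − T_env = 18.94 − 20.48 = -1.54°C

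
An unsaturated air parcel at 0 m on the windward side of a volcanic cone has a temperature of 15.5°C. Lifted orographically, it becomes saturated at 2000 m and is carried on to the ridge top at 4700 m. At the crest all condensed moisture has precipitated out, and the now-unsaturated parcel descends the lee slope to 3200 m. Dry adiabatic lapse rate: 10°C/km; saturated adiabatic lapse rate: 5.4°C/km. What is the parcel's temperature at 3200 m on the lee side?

-4.08°C

0 → 2000 m (dry, 10°C/km): ΔT = -10 × 2 = -20°C → T = -4.5°C
2000 → 4700 m (saturated, 5.4°C/km): ΔT = -5.4 × 2.7 = -14.58°C → T = -19.08°C
4700 → 3200 m (dry descent, 10°C/km): ΔT = +10 × 1.5 = +15°C → T = -4.08°C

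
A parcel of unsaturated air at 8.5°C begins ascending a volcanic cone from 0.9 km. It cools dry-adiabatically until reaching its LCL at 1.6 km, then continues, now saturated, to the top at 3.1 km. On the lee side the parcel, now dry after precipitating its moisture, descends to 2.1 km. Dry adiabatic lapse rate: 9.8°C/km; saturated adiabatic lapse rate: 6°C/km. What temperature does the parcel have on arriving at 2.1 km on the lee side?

2.44°C

Dry to 1600 m: -9.8 × 0.7 km = -6.86°C, so T = 1.64°C.
Saturated to 3100 m: -6 × 1.5 km = -9°C, so T = -7.36°C.
Dry descent to 2100 m: +9.8 × 1 km = +9.8°C, so T = 2.44°C.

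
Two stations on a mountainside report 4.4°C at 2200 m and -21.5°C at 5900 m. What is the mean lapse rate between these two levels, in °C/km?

7°C/km

Γ = −ΔT/Δz = (4.4 − (-21.5)) / (5900 − 2200) m
  = 25.9°C / 3.7 km = 7°C/km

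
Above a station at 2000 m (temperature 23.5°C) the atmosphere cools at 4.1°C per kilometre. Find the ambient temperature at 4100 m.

2000–4100 m, environmental: Δz = 2.1 km ⇒ ΔT = -8.61°C; T = 14.89°C

14.89°C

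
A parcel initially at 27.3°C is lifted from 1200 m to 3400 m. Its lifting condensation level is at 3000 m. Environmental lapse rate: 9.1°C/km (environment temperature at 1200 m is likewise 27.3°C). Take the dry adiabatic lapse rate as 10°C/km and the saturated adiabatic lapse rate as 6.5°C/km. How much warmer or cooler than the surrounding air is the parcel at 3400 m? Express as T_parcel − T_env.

-0.58°C (parcel cooler than environment)

Parcel:
  From 1200 m to 3000 m (dry): cools by 10 × 1.8 = 18°C, giving 9.3°C.
  From 3000 m to 3400 m (saturated): cools by 6.5 × 0.4 = 2.6°C, giving 6.7°C.
Environment:
  From 1200 m to 3400 m (environment): cools by 9.1 × 2.2 = 20.02°C, giving 7.28°C.
T_parcel − T_env = 6.7 − 7.28 = -0.58°C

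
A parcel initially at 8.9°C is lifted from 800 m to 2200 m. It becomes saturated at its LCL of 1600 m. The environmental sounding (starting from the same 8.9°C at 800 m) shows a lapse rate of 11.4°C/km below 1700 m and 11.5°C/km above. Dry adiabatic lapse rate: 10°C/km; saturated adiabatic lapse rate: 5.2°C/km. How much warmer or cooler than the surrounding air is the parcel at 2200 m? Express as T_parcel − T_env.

Parcel:
  Dry to 1600 m: -10 × 0.8 km = -8°C, so T = 0.9°C.
  Saturated to 2200 m: -5.2 × 0.6 km = -3.12°C, so T = -2.22°C.
Environment:
  Environment, lower layer to 1700 m: -11.4 × 0.9 km = -10.26°C, so T = -1.36°C.
  Environment, upper layer to 2200 m: -11.5 × 0.5 km = -5.75°C, so T = -7.11°C.
T_parcel − T_env = -2.22 − (-7.11) = +4.89°C

+4.89°C (parcel warmer than environment)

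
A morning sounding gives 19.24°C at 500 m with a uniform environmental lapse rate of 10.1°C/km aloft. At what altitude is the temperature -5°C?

2900 m

Height above start = (19.24 − (-5)) / 10.1 = 2.4 km
Altitude = 500 m + 2400 m = 2900 m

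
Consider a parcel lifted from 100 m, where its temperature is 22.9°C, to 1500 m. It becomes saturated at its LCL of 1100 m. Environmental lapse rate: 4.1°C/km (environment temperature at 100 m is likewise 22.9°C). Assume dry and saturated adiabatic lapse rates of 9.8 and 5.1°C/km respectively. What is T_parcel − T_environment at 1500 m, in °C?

Parcel:
  Dry to 1100 m: -9.8 × 1 km = -9.8°C, so T = 13.1°C.
  Saturated to 1500 m: -5.1 × 0.4 km = -2.04°C, so T = 11.06°C.
Environment:
  Environment to 1500 m: -4.1 × 1.4 km = -5.74°C, so T = 17.16°C.
T_parcel − T_env = 11.06 − 17.16 = -6.1°C

-6.1°C (parcel cooler than environment)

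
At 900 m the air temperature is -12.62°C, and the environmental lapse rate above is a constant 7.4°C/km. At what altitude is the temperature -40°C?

4600 m

Height above start = (-12.62 − (-40)) / 7.4 = 3.7 km
Altitude = 900 m + 3700 m = 4600 m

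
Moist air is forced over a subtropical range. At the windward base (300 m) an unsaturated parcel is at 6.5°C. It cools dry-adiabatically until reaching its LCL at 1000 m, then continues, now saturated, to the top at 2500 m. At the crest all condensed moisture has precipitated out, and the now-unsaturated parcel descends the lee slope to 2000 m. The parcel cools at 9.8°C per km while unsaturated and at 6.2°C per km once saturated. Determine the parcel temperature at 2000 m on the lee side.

-4.76°C

300–1000 m, dry: Δz = 0.7 km ⇒ ΔT = -6.86°C; T = -0.36°C
1000–2500 m, saturated: Δz = 1.5 km ⇒ ΔT = -9.3°C; T = -9.66°C
2500–2000 m, dry descent: Δz = 0.5 km ⇒ ΔT = +4.9°C; T = -4.76°C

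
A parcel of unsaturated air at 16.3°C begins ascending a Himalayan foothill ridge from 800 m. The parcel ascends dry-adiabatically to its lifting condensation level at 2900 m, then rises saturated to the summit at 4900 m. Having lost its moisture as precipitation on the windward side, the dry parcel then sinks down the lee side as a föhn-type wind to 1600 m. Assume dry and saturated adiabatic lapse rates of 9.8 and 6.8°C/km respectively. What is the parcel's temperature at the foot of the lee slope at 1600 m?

14.46°C

800–2900 m, dry: Δz = 2.1 km ⇒ ΔT = -20.58°C; T = -4.28°C
2900–4900 m, saturated: Δz = 2 km ⇒ ΔT = -13.6°C; T = -17.88°C
4900–1600 m, dry descent: Δz = 3.3 km ⇒ ΔT = +32.34°C; T = 14.46°C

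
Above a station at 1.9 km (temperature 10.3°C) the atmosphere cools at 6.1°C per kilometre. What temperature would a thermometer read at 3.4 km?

1900 → 3400 m (environmental, 6.1°C/km): ΔT = -6.1 × 1.5 = -9.15°C → T = 1.15°C

1.15°C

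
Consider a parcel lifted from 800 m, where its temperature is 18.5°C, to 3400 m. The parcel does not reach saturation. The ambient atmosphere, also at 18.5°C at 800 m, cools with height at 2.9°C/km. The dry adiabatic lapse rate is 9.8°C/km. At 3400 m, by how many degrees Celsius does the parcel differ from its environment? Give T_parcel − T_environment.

Parcel:
  800–3400 m, dry: Δz = 2.6 km ⇒ ΔT = -25.48°C; T = -6.98°C
Environment:
  800–3400 m, environment: Δz = 2.6 km ⇒ ΔT = -7.54°C; T = 10.96°C
T_parcel − T_env = -6.98 − 10.96 = -17.94°C

-17.94°C (parcel cooler than environment)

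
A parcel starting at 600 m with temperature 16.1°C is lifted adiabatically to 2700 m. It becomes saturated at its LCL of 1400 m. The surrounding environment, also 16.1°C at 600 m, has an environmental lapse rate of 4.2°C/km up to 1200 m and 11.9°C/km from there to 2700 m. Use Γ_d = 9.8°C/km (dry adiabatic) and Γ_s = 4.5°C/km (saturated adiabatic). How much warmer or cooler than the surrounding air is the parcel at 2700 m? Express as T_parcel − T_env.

+6.68°C (parcel warmer than environment)

Parcel:
  Dry to 1400 m: -9.8 × 0.8 km = -7.84°C, so T = 8.26°C.
  Saturated to 2700 m: -4.5 × 1.3 km = -5.85°C, so T = 2.41°C.
Environment:
  Environment, lower layer to 1200 m: -4.2 × 0.6 km = -2.52°C, so T = 13.58°C.
  Environment, upper layer to 2700 m: -11.9 × 1.5 km = -17.85°C, so T = -4.27°C.
T_parcel − T_env = 2.41 − (-4.27) = +6.68°C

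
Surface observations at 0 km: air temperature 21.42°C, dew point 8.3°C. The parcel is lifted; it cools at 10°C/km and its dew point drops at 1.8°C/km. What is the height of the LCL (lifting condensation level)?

T and T_d converge at 10 − 1.8 = 8.2°C per km
Height above start = (21.42 − 8.3) / 8.2 = 1.6 km
LCL altitude = 0 m + 1600 m = 1600 m

1.6 km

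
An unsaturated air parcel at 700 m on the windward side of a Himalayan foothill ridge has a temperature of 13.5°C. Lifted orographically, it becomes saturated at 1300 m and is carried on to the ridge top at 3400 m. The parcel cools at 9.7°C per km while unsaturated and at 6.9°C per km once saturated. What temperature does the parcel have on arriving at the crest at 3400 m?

From 700 m to 1300 m (dry): cools by 9.7 × 0.6 = 5.82°C, giving 7.68°C.
From 1300 m to 3400 m (saturated): cools by 6.9 × 2.1 = 14.49°C, giving -6.81°C.

-6.81°C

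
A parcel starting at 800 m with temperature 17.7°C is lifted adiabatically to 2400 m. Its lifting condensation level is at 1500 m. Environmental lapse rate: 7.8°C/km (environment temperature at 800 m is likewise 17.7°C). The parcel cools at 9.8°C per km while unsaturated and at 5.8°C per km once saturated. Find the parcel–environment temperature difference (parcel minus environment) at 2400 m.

+0.4°C (parcel warmer than environment)

Parcel:
  Dry to 1500 m: -9.8 × 0.7 km = -6.86°C, so T = 10.84°C.
  Saturated to 2400 m: -5.8 × 0.9 km = -5.22°C, so T = 5.62°C.
Environment:
  Environment to 2400 m: -7.8 × 1.6 km = -12.48°C, so T = 5.22°C.
T_parcel − T_env = 5.62 − 5.22 = +0.4°C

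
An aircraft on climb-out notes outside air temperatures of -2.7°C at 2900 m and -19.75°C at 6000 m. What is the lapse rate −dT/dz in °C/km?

Γ = −ΔT/Δz = (-2.7 − (-19.75)) / (6000 − 2900) m
  = 17.05°C / 3.1 km = 5.5°C/km

5.5°C/km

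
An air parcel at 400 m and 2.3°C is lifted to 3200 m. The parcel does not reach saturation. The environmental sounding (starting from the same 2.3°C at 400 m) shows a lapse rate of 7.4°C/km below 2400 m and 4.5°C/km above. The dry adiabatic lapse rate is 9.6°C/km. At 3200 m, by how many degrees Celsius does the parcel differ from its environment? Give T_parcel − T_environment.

Parcel:
  400 → 3200 m (dry, 9.6°C/km): ΔT = -9.6 × 2.8 = -26.88°C → T = -24.58°C
Environment:
  400 → 2400 m (environment, lower layer, 7.4°C/km): ΔT = -7.4 × 2 = -14.8°C → T = -12.5°C
  2400 → 3200 m (environment, upper layer, 4.5°C/km): ΔT = -4.5 × 0.8 = -3.6°C → T = -16.1°C
T_parcel − T_env = -24.58 − (-16.1) = -8.48°C

-8.48°C (parcel cooler than environment)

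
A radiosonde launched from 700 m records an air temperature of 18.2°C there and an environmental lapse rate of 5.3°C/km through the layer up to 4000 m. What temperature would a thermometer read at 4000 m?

0.71°C

700 → 4000 m (environmental, 5.3°C/km): ΔT = -5.3 × 3.3 = -17.49°C → T = 0.71°C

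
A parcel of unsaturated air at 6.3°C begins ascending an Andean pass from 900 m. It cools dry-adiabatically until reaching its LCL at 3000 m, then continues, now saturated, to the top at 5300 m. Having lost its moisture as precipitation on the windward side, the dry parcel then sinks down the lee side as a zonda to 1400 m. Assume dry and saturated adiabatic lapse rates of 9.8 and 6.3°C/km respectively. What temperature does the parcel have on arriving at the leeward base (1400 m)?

9.45°C

Dry to 3000 m: -9.8 × 2.1 km = -20.58°C, so T = -14.28°C.
Saturated to 5300 m: -6.3 × 2.3 km = -14.49°C, so T = -28.77°C.
Dry descent to 1400 m: +9.8 × 3.9 km = +38.22°C, so T = 9.45°C.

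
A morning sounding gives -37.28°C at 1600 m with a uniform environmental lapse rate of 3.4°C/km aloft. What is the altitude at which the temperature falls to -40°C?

2400 m

Height above start = (-37.28 − (-40)) / 3.4 = 0.8 km
Altitude = 1600 m + 800 m = 2400 m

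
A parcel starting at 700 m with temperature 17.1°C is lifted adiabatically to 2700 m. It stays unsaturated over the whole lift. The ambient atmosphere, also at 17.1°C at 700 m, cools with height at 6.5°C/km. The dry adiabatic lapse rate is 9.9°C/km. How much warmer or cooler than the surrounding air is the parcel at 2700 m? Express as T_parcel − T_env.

-6.8°C (parcel cooler than environment)

Parcel:
  Dry to 2700 m: -9.9 × 2 km = -19.8°C, so T = -2.7°C.
Environment:
  Environment to 2700 m: -6.5 × 2 km = -13°C, so T = 4.1°C.
T_parcel − T_env = -2.7 − 4.1 = -6.8°C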